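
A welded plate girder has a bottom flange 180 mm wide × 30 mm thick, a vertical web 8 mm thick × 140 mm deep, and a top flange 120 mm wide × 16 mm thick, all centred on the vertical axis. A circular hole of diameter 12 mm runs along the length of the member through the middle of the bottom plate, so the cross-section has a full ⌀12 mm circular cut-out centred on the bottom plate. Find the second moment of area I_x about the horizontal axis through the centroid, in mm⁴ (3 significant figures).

I_x ≈ 4.14 × 10⁷ mm⁴

Treat the section as a set of non-overlapping primitives; coordinates are from the bounding-box lower-left.
Bottom plate: 180 × 30, A = 5 400 mm², y = 15 mm, Ī = 405 000 mm⁴.
Web plate: 8 × 140, A = 1 120 mm², y = 100 mm, Ī = 1 829 333 mm⁴.
Top plate: 120 × 16, A = 1 920 mm², y = 178 mm, Ī = 40 960 mm⁴.
Hole (subtracted): ⌀12, A = 113.1 mm², y = 15 mm, Ī = 1017.9 mm⁴.
Centroid: ȳ = ΣA·y / ΣA = 64.017 mm.
Transfer each piece to the horizontal axis through the centroid using Ī + A·d² with d = y − 64.017:
  bottom plate: d = -49.017 mm → contributes +13 379 411 mm⁴
  web plate: d = 35.983 mm → contributes +3 279 481 mm⁴
  top plate: d = 113.98 mm → contributes +24 985 827 mm⁴
  hole: d = -49.017 mm → contributes −272 753 mm⁴
Total I = 41 371 966 mm⁴.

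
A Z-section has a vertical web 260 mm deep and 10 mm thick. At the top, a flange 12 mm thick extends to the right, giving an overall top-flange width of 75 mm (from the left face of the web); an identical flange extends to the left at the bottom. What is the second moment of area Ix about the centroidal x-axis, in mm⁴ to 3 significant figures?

Treat the section as a set of non-overlapping primitives; coordinates are from the bounding-box lower-left.
Web: 10 × 260, A = 2 600 mm², y = 130 mm, Ī = 14 646 667 mm⁴.
Top flange (beyond web): 65 × 12, A = 780 mm², y = 254 mm, Ī = 9 360 mm⁴.
Bottom flange (beyond web): 65 × 12, A = 780 mm², y = 6 mm, Ī = 9 360 mm⁴.
Centroid: ȳ = ΣA·y / ΣA = 130 mm.
Transfer each piece to the centroidal x-axis using Ī + A·d² with d = y − 130:
  web: d = 0 mm → contributes +14 646 667 mm⁴
  top flange (beyond web): d = 124 mm → contributes +12 002 640 mm⁴
  bottom flange (beyond web): d = -124 mm → contributes +12 002 640 mm⁴
Total I = 38 651 947 mm⁴.

Ix ≈ 3.87 × 10⁷ mm⁴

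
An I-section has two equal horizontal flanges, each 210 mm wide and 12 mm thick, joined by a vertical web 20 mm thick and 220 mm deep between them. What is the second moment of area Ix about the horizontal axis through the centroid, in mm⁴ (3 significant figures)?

Ix ≈ 8.56 × 10⁷ mm⁴

Split into non-overlapping primitives; take the origin at the lower-left of the bounding box.
Bottom flange: 210 × 12, A = 2 520 mm², y = 6 mm, Ī = 30 240 mm⁴.
Web: 20 × 220, A = 4 400 mm², y = 122 mm, Ī = 17 746 667 mm⁴.
Top flange: 210 × 12, A = 2 520 mm², y = 238 mm, Ī = 30 240 mm⁴.
By symmetry the centroid is at mid-height, ȳ = 122 mm.
Transfer each piece to the horizontal axis through the centroid using Ī + A·d² with d = y − 122:
  bottom flange: d = -116 mm → contributes +33 939 360 mm⁴
  web: d = 0 mm → contributes +17 746 667 mm⁴
  top flange: d = 116 mm → contributes +33 939 360 mm⁴
Total I = 85 625 387 mm⁴.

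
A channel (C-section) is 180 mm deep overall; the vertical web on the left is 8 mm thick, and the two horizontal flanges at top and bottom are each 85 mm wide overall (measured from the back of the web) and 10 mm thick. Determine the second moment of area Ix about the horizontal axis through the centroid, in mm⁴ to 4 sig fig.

Decompose the section into non-overlapping parts with the origin at the bottom-left of its bounding rectangle.
Web: 8 × 180, A = 1 440 mm², y = 90 mm, Ī = 3 888 000 mm⁴.
Top flange (beyond web): 77 × 10, A = 770 mm², y = 175 mm, Ī = 6416.67 mm⁴.
Bottom flange (beyond web): 77 × 10, A = 770 mm², y = 5 mm, Ī = 6416.67 mm⁴.
By symmetry the centroid is at mid-height, ȳ = 90 mm.
Transfer each piece to the horizontal axis through the centroid using Ī + A·d² with d = y − 90:
  web: d = 0 mm → contributes +3 888 000 mm⁴
  top flange (beyond web): d = 85 mm → contributes +5 569 667 mm⁴
  bottom flange (beyond web): d = -85 mm → contributes +5 569 667 mm⁴
Total I = 15 027 333 mm⁴.

Ix ≈ 1.503 × 10⁷ mm⁴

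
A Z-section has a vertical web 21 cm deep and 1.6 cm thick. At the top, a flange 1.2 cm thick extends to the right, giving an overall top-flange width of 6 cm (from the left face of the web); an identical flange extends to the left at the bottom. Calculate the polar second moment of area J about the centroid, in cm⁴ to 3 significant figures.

Break the section into simple shapes (no overlaps), measuring from the bottom-left corner of the bounding box.
Web: 1.6 × 21, A = 33.6 cm², y = 10.5 cm, Ī = 1234.8 cm⁴.
Top flange (beyond web): 4.4 × 1.2, A = 5.28 cm², y = 20.4 cm, Ī = 0.6336 cm⁴.
Bottom flange (beyond web): 4.4 × 1.2, A = 5.28 cm², y = 0.6 cm, Ī = 0.6336 cm⁴.
Centroid: ȳ = ΣA·y / ΣA = 10.5 cm.
Transfer each piece to the centroidal x-axis using Ī + A·d² with d = y − 10.5:
  web: d = 0 cm → contributes +1234.8 cm⁴
  top flange (beyond web): d = 9.9 cm → contributes +518.13 cm⁴
  bottom flange (beyond web): d = -9.9 cm → contributes +518.13 cm⁴
Total I = 2271.1 cm⁴.
For the y-axis: x̄ = 5.2 cm.
Repeating about the centroidal y-axis gives I_y = 119.24 cm⁴.
Polar second moment: J = I_x + I_y = 2390.3 cm⁴.

J ≈ 2390 cm⁴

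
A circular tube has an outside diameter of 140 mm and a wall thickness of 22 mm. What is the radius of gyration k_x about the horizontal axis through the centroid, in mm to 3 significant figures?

Break the section into simple shapes (no overlaps), measuring from the bottom-left corner of the bounding box.
Outer circle: ⌀140, A = 15 394 mm², y = 70 mm, Ī = 18 857 410 mm⁴.
Bore (subtracted): ⌀96, A = 7238.2 mm², y = 70 mm, Ī = 4 169 220 mm⁴.
By symmetry the centroid is at mid-height, ȳ = 70 mm.
All pieces are centred on the horizontal axis through the centroid, so I = ΣĪ (holes subtracted) = 14 688 190 mm⁴.
Radius of gyration: k = √(I/A) = √(14 688 190 / 8155.6) = 42.438 mm.

k_x ≈ 42.4 mm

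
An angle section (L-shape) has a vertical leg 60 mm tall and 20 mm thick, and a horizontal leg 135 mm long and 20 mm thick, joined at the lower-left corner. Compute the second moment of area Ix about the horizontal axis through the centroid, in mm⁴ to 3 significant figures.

Break the section into simple shapes (no overlaps), measuring from the bottom-left corner of the bounding box.
Vertical leg: 20 × 60, A = 1 200 mm², y = 30 mm, Ī = 360 000 mm⁴.
Horizontal leg (remainder): 115 × 20, A = 2 300 mm², y = 10 mm, Ī = 76 667 mm⁴.
Centroid: ȳ = ΣA·y / ΣA = 16.857 mm.
Transfer each piece to the horizontal axis through the centroid using Ī + A·d² with d = y − 16.857:
  vertical leg: d = 13.143 mm → contributes +567 282 mm⁴
  horizontal leg (remainder): d = -6.8571 mm → contributes +184 814 mm⁴
Total I = 752 095 mm⁴.

Ix ≈ 7.52 × 10⁵ mm⁴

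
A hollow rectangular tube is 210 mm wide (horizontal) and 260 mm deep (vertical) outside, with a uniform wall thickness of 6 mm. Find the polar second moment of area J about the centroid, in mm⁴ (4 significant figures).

J ≈ 9.614 × 10⁷ mm⁴

Break the section into simple shapes (no overlaps), measuring from the bottom-left corner of the bounding box.
Outer rectangle: 210 × 260, A = 54 600 mm², y = 130 mm, Ī = 307 580 000 mm⁴.
Inner void (subtracted): 198 × 248, A = 49 104 mm², y = 130 mm, Ī = 251 674 368 mm⁴.
By symmetry the centroid is at mid-height, ȳ = 130 mm.
All pieces are centred on the centroidal x-axis, so I = ΣĪ (holes subtracted) = 55 905 632 mm⁴.
Repeating about the centroidal y-axis gives I_y = 40 232 232 mm⁴.
Polar second moment: J = I_x + I_y = 96 137 864 mm⁴.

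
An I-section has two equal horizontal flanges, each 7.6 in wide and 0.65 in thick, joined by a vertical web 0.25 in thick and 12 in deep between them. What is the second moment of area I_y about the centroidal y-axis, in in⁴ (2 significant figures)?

Break the section into simple shapes (no overlaps), measuring from the bottom-left corner of the bounding box.
Bottom flange: 7.6 × 0.65, A = 4.94 in², x = 3.8 in, Ī = 23.78 in⁴.
Web: 0.25 × 12, A = 3 in², x = 3.8 in, Ī = 0.01563 in⁴.
Top flange: 7.6 × 0.65, A = 4.94 in², x = 3.8 in, Ī = 23.78 in⁴.
By symmetry the centroid is at mid-width, x̄ = 3.8 in.
All pieces are centred on the centroidal y-axis, so I = ΣĪ = 47.57 in⁴.

I_y ≈ 48 in⁴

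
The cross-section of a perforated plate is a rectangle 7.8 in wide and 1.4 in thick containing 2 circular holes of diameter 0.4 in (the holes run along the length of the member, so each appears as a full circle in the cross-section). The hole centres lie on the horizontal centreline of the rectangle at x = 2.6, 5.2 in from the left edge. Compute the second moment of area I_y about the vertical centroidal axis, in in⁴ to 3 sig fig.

Decompose the section into non-overlapping parts with the origin at the bottom-left of its bounding rectangle.
Plate: 7.8 × 1.4, A = 10.92 in², x = 3.9 in, Ī = 55.364 in⁴.
Hole 1 (subtracted): ⌀0.4, A = 0.12566 in², x = 2.6 in, Ī = 0.0012566 in⁴.
Hole 2 (subtracted): ⌀0.4, A = 0.12566 in², x = 5.2 in, Ī = 0.0012566 in⁴.
By symmetry the centroid is at mid-width, x̄ = 3.9 in.
Transfer each piece to the vertical centroidal axis using Ī + A·d² with d = x − 3.9:
  plate: d = 0 in → contributes +55.364 in⁴
  hole 1: d = -1.3 in → contributes −0.21363 in⁴
  hole 2: d = 1.3 in → contributes −0.21363 in⁴
Total I = 54.937 in⁴.

I_y ≈ 54.9 in⁴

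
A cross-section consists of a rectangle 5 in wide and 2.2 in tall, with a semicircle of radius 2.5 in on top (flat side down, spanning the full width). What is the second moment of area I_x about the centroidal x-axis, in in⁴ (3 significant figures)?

I_x ≈ 33.0 in⁴

Treat the section as a set of non-overlapping primitives; coordinates are from the bounding-box lower-left.
Rectangular body: 5 × 2.2, A = 11 in², y = 1.1 in, Ī = 4.4367 in⁴.
Semicircular cap: semicircle r = 2.5, A = 9.8175 in², y = 3.261 in, Ī = 4.2874 in⁴.
Centroid: ȳ = ΣA·y / ΣA = 2.1191 in.
Transfer each piece to the centroidal x-axis using Ī + A·d² with d = y − 2.1191:
  rectangular body: d = -1.0191 in → contributes +15.862 in⁴
  semicircular cap: d = 1.1419 in → contributes +17.089 in⁴
Total I = 32.95 in⁴.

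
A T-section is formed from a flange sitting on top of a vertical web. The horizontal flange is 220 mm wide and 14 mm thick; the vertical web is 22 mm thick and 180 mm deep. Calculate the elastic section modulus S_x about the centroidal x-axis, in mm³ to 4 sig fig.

Break the section into simple shapes (no overlaps), measuring from the bottom-left corner of the bounding box.
Flange: 220 × 14, A = 3 080 mm², y = 187 mm, Ī = 50306.7 mm⁴.
Web: 22 × 180, A = 3 960 mm², y = 90 mm, Ī = 10 692 000 mm⁴.
Centroid: ȳ = ΣA·y / ΣA = 132.438 mm.
Transfer each piece to the centroidal x-axis using Ī + A·d² with d = y − 132.438:
  flange: d = 54.5625 mm → contributes +9 219 671 mm⁴
  web: d = -42.4375 mm → contributes +17 823 728 mm⁴
Total I = 27 043 399 mm⁴.
Extreme fibre distance c = 132.438 mm; S = I/c = 204 197 mm³.

S_x ≈ 2.042 × 10⁵ mm³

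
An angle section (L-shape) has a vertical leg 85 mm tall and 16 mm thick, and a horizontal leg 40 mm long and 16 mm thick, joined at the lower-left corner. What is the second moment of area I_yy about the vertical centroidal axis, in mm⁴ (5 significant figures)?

Split into non-overlapping primitives; take the origin at the lower-left of the bounding box.
Vertical leg: 16 × 85, A = 1 360 mm², x = 8 mm, Ī = 29013.33 mm⁴.
Horizontal leg (remainder): 24 × 16, A = 384 mm², x = 28 mm, Ī = 18 432 mm⁴.
Centroid: x̄ = ΣA·x / ΣA = 12.40367 mm.
Transfer each piece to the vertical centroidal axis using Ī + A·d² with d = x − 12.40367:
  vertical leg: d = -4.40367 mm → contributes +55386.87 mm⁴
  horizontal leg (remainder): d = 15.59633 mm → contributes +111838.3 mm⁴
Total I = 167225.1 mm⁴.

I_yy ≈ 1.6723 × 10⁵ mm⁴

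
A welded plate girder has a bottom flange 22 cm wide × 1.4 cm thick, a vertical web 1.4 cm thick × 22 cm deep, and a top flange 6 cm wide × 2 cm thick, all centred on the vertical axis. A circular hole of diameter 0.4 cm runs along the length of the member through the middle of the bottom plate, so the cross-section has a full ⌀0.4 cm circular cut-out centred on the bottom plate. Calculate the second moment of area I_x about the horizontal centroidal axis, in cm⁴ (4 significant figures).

I_x ≈ 6550 cm⁴

Treat the section as a set of non-overlapping primitives; coordinates are from the bounding-box lower-left.
Bottom plate: 22 × 1.4, A = 30.8 cm², y = 0.7 cm, Ī = 5.03067 cm⁴.
Web plate: 1.4 × 22, A = 30.8 cm², y = 12.4 cm, Ī = 1242.27 cm⁴.
Top plate: 6 × 2, A = 12 cm², y = 24.4 cm, Ī = 4 cm⁴.
Hole (subtracted): ⌀0.4, A = 0.125664 cm², y = 0.7 cm, Ī = 0.00125664 cm⁴.
Centroid: ȳ = ΣA·y / ΣA = 9.47531 cm.
Transfer each piece to the horizontal centroidal axis using Ī + A·d² with d = y − 9.47531:
  bottom plate: d = -8.77531 cm → contributes +2376.82 cm⁴
  web plate: d = 2.92469 cm → contributes +1505.72 cm⁴
  top plate: d = 14.9247 cm → contributes +2676.96 cm⁴
  hole: d = -8.77531 cm → contributes −9.67812 cm⁴
Total I = 6549.82 cm⁴.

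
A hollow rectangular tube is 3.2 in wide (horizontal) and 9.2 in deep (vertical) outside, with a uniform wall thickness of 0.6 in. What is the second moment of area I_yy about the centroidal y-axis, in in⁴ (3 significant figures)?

I_yy ≈ 19.8 in⁴

Decompose the section into non-overlapping parts with the origin at the bottom-left of its bounding rectangle.
Outer rectangle: 3.2 × 9.2, A = 29.44 in², x = 1.6 in, Ī = 25.122 in⁴.
Inner void (subtracted): 2 × 8, A = 16 in², x = 1.6 in, Ī = 5.3333 in⁴.
By symmetry the centroid is at mid-width, x̄ = 1.6 in.
All pieces are centred on the centroidal y-axis, so I = ΣĪ (holes subtracted) = 19.789 in⁴.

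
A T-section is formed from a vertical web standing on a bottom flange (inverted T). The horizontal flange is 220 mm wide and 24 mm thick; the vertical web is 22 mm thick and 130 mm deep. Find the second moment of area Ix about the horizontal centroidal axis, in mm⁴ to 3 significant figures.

Ix ≈ 1.53 × 10⁷ mm⁴

Decompose the section into non-overlapping parts with the origin at the bottom-left of its bounding rectangle.
Flange: 220 × 24, A = 5 280 mm², y = 12 mm, Ī = 253 440 mm⁴.
Web: 22 × 130, A = 2 860 mm², y = 89 mm, Ī = 4 027 833 mm⁴.
Centroid: ȳ = ΣA·y / ΣA = 39.054 mm.
Transfer each piece to the horizontal centroidal axis using Ī + A·d² with d = y − 39.054:
  flange: d = -27.054 mm → contributes +4 117 987 mm⁴
  web: d = 49.946 mm → contributes +11 162 382 mm⁴
Total I = 15 280 370 mm⁴.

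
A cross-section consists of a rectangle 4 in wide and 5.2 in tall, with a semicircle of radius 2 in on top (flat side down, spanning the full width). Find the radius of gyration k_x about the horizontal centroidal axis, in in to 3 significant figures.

k_x ≈ 1.98 in

Break the section into simple shapes (no overlaps), measuring from the bottom-left corner of the bounding box.
Rectangular body: 4 × 5.2, A = 20.8 in², y = 2.6 in, Ī = 46.869 in⁴.
Semicircular cap: semicircle r = 2, A = 6.2832 in², y = 6.0488 in, Ī = 1.7561 in⁴.
Centroid: ȳ = ΣA·y / ΣA = 3.4001 in.
Transfer each piece to the horizontal centroidal axis using Ī + A·d² with d = y − 3.4001:
  rectangular body: d = -0.80011 in → contributes +60.185 in⁴
  semicircular cap: d = 2.6487 in → contributes +45.837 in⁴
Total I = 106.02 in⁴.
Radius of gyration: k = √(I/A) = √(106.02 / 27.083) = 1.9786 in.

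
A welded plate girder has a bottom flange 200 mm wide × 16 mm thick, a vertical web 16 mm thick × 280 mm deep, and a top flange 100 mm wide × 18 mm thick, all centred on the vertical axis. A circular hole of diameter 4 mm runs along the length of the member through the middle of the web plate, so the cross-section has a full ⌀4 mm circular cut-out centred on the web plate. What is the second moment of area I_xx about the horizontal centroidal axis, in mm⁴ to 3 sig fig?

Decompose the section into non-overlapping parts with the origin at the bottom-left of its bounding rectangle.
Bottom plate: 200 × 16, A = 3 200 mm², y = 8 mm, Ī = 68 267 mm⁴.
Web plate: 16 × 280, A = 4 480 mm², y = 156 mm, Ī = 29 269 333 mm⁴.
Top plate: 100 × 18, A = 1 800 mm², y = 305 mm, Ī = 48 600 mm⁴.
Hole (subtracted): ⌀4, A = 12.566 mm², y = 156 mm, Ī = 12.566 mm⁴.
Centroid: ȳ = ΣA·y / ΣA = 134.3 mm.
Transfer each piece to the horizontal centroidal axis using Ī + A·d² with d = y − 134.3:
  bottom plate: d = -126.3 mm → contributes +51 117 372 mm⁴
  web plate: d = 21.695 mm → contributes +31 378 031 mm⁴
  top plate: d = 170.7 mm → contributes +52 495 071 mm⁴
  hole: d = 21.695 mm → contributes −5927.4 mm⁴
Total I = 134 984 547 mm⁴.

I_xx ≈ 1.35 × 10⁸ mm⁴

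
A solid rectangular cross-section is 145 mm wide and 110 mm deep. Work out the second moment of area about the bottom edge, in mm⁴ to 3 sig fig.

I_base ≈ 6.43 × 10⁷ mm⁴

The section: 145 × 110, A = 15 950 mm², y = 55 mm, Ī = 16 082 917 mm⁴.
Transfer it to a horizontal axis along the bottom face using Ī + A·d² with d = y − 0:
  the section: d = 55 mm → contributes +64 331 667 mm⁴
Total I = 64 331 667 mm⁴.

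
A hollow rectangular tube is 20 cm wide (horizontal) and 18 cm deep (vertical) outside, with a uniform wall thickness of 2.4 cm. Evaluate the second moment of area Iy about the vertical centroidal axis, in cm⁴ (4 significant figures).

Break the section into simple shapes (no overlaps), measuring from the bottom-left corner of the bounding box.
Outer rectangle: 20 × 18, A = 360 cm², x = 10 cm, Ī = 12 000 cm⁴.
Inner void (subtracted): 15.2 × 13.2, A = 200.64 cm², x = 10 cm, Ī = 3862.99 cm⁴.
By symmetry the centroid is at mid-width, x̄ = 10 cm.
All pieces are centred on the vertical centroidal axis, so I = ΣĪ (holes subtracted) = 8137.01 cm⁴.

Iy ≈ 8137 cm⁴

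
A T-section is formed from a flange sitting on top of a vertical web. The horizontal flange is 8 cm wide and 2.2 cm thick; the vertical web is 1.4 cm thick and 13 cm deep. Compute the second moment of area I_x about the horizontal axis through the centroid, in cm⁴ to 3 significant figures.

I_x ≈ 780 cm⁴

Split into non-overlapping primitives; take the origin at the lower-left of the bounding box.
Flange: 8 × 2.2, A = 17.6 cm², y = 14.1 cm, Ī = 7.0987 cm⁴.
Web: 1.4 × 13, A = 18.2 cm², y = 6.5 cm, Ī = 256.32 cm⁴.
Centroid: ȳ = ΣA·y / ΣA = 10.236 cm.
Transfer each piece to the horizontal axis through the centroid using Ī + A·d² with d = y − 10.236:
  flange: d = 3.8637 cm → contributes +269.83 cm⁴
  web: d = -3.7363 cm → contributes +510.39 cm⁴
Total I = 780.22 cm⁴.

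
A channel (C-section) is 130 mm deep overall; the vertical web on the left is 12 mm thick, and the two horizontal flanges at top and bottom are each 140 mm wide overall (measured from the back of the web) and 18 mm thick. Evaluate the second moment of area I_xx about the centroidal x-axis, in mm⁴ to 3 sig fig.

I_xx ≈ 1.68 × 10⁷ mm⁴

Break the section into simple shapes (no overlaps), measuring from the bottom-left corner of the bounding box.
Web: 12 × 130, A = 1 560 mm², y = 65 mm, Ī = 2 197 000 mm⁴.
Top flange (beyond web): 128 × 18, A = 2 304 mm², y = 121 mm, Ī = 62 208 mm⁴.
Bottom flange (beyond web): 128 × 18, A = 2 304 mm², y = 9 mm, Ī = 62 208 mm⁴.
By symmetry the centroid is at mid-height, ȳ = 65 mm.
Transfer each piece to the centroidal x-axis using Ī + A·d² with d = y − 65:
  web: d = 0 mm → contributes +2 197 000 mm⁴
  top flange (beyond web): d = 56 mm → contributes +7 287 552 mm⁴
  bottom flange (beyond web): d = -56 mm → contributes +7 287 552 mm⁴
Total I = 16 772 104 mm⁴.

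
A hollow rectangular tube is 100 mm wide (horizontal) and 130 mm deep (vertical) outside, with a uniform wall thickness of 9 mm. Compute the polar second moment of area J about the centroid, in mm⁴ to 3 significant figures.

J ≈ 1.44 × 10⁷ mm⁴

Treat the section as a set of non-overlapping primitives; coordinates are from the bounding-box lower-left.
Outer rectangle: 100 × 130, A = 13 000 mm², y = 65 mm, Ī = 18 308 333 mm⁴.
Inner void (subtracted): 82 × 112, A = 9 184 mm², y = 65 mm, Ī = 9 600 341 mm⁴.
By symmetry the centroid is at mid-height, ȳ = 65 mm.
All pieces are centred on the centroidal x-axis, so I = ΣĪ (holes subtracted) = 8 707 992 mm⁴.
Repeating about the centroidal y-axis gives I_y = 5 687 232 mm⁴.
Polar second moment: J = I_x + I_y = 14 395 224 mm⁴.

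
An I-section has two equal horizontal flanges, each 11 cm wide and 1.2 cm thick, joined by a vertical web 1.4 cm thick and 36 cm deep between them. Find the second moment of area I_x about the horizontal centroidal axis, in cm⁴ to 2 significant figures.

Break the section into simple shapes (no overlaps), measuring from the bottom-left corner of the bounding box.
Bottom flange: 11 × 1.2, A = 13.2 cm², y = 0.6 cm, Ī = 1.584 cm⁴.
Web: 1.4 × 36, A = 50.4 cm², y = 19.2 cm, Ī = 5 443 cm⁴.
Top flange: 11 × 1.2, A = 13.2 cm², y = 37.8 cm, Ī = 1.584 cm⁴.
By symmetry the centroid is at mid-height, ȳ = 19.2 cm.
Transfer each piece to the horizontal centroidal axis using Ī + A·d² with d = y − 19.2:
  bottom flange: d = -18.6 cm → contributes +4 568 cm⁴
  web: d = 0 cm → contributes +5 443 cm⁴
  top flange: d = 18.6 cm → contributes +4 568 cm⁴
Total I = 14 580 cm⁴.

I_x ≈ 1.5 × 10⁴ cm⁴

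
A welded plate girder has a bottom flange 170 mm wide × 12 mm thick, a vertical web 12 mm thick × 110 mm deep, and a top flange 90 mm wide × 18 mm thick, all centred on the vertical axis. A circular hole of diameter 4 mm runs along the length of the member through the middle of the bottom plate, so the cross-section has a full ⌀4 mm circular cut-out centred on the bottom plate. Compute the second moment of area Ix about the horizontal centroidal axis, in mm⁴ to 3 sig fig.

Split into non-overlapping primitives; take the origin at the lower-left of the bounding box.
Bottom plate: 170 × 12, A = 2 040 mm², y = 6 mm, Ī = 24 480 mm⁴.
Web plate: 12 × 110, A = 1 320 mm², y = 67 mm, Ī = 1 331 000 mm⁴.
Top plate: 90 × 18, A = 1 620 mm², y = 131 mm, Ī = 43 740 mm⁴.
Hole (subtracted): ⌀4, A = 12.566 mm², y = 6 mm, Ī = 12.566 mm⁴.
Centroid: ȳ = ΣA·y / ΣA = 62.975 mm.
Transfer each piece to the horizontal centroidal axis using Ī + A·d² with d = y − 62.975:
  bottom plate: d = -56.975 mm → contributes +6 646 649 mm⁴
  web plate: d = 4.0249 mm → contributes +1 352 384 mm⁴
  top plate: d = 68.025 mm → contributes +7 540 108 mm⁴
  hole: d = -56.975 mm → contributes −40 805 mm⁴
Total I = 15 498 336 mm⁴.

Ix ≈ 1.55 × 10⁷ mm⁴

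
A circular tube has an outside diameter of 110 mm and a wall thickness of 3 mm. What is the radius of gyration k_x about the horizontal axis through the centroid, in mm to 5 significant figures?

k_x ≈ 37.845 mm

Break the section into simple shapes (no overlaps), measuring from the bottom-left corner of the bounding box.
Outer circle: ⌀110, A = 9503.318 mm², y = 55 mm, Ī = 7 186 884 mm⁴.
Bore (subtracted): ⌀104, A = 8494.867 mm², y = 55 mm, Ī = 5 742 530 mm⁴.
By symmetry the centroid is at mid-height, ȳ = 55 mm.
All pieces are centred on the horizontal axis through the centroid, so I = ΣĪ (holes subtracted) = 1 444 354 mm⁴.
Radius of gyration: k = √(I/A) = √(1 444 354 / 1008.451) = 37.84508 mm.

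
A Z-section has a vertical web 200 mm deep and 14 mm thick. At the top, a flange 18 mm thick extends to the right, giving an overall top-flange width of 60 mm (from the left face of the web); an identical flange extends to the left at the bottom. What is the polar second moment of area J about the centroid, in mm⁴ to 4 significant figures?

J ≈ 2.492 × 10⁷ mm⁴

Treat the section as a set of non-overlapping primitives; coordinates are from the bounding-box lower-left.
Web: 14 × 200, A = 2 800 mm², y = 100 mm, Ī = 9 333 333 mm⁴.
Top flange (beyond web): 46 × 18, A = 828 mm², y = 191 mm, Ī = 22 356 mm⁴.
Bottom flange (beyond web): 46 × 18, A = 828 mm², y = 9 mm, Ī = 22 356 mm⁴.
Centroid: ȳ = ΣA·y / ΣA = 100 mm.
Transfer each piece to the centroidal x-axis using Ī + A·d² with d = y − 100:
  web: d = 0 mm → contributes +9 333 333 mm⁴
  top flange (beyond web): d = 91 mm → contributes +6 879 024 mm⁴
  bottom flange (beyond web): d = -91 mm → contributes +6 879 024 mm⁴
Total I = 23 091 381 mm⁴.
For the y-axis: x̄ = 53 mm.
Repeating about the centroidal y-axis gives I_y = 1 828 141 mm⁴.
Polar second moment: J = I_x + I_y = 24 919 523 mm⁴.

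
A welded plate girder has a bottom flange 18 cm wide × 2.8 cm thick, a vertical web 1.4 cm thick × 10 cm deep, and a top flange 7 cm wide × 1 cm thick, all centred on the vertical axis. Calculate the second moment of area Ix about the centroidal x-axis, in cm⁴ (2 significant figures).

Break the section into simple shapes (no overlaps), measuring from the bottom-left corner of the bounding box.
Bottom plate: 18 × 2.8, A = 50.4 cm², y = 1.4 cm, Ī = 32.93 cm⁴.
Web plate: 1.4 × 10, A = 14 cm², y = 7.8 cm, Ī = 116.7 cm⁴.
Top plate: 7 × 1, A = 7 cm², y = 13.3 cm, Ī = 0.5833 cm⁴.
Centroid: ȳ = ΣA·y / ΣA = 3.822 cm.
Transfer each piece to the centroidal x-axis using Ī + A·d² with d = y − 3.822:
  bottom plate: d = -2.422 cm → contributes +328.5 cm⁴
  web plate: d = 3.978 cm → contributes +338.3 cm⁴
  top plate: d = 9.478 cm → contributes +629.5 cm⁴
Total I = 1 296 cm⁴.

Ix ≈ 1300 cm⁴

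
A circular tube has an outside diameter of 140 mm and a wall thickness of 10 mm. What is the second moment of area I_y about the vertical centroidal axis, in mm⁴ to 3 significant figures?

I_y ≈ 8.68 × 10⁶ mm⁴

Treat the section as a set of non-overlapping primitives; coordinates are from the bounding-box lower-left.
Outer circle: ⌀140, A = 15 394 mm², x = 70 mm, Ī = 18 857 410 mm⁴.
Bore (subtracted): ⌀120, A = 11 310 mm², x = 70 mm, Ī = 10 178 760 mm⁴.
By symmetry the centroid is at mid-width, x̄ = 70 mm.
All pieces are centred on the vertical centroidal axis, so I = ΣĪ (holes subtracted) = 8 678 650 mm⁴.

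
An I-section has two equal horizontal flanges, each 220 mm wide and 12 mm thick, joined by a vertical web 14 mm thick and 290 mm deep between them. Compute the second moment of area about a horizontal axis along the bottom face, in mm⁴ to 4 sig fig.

Break the section into simple shapes (no overlaps), measuring from the bottom-left corner of the bounding box.
Bottom flange: 220 × 12, A = 2 640 mm², y = 6 mm, Ī = 31 680 mm⁴.
Web: 14 × 290, A = 4 060 mm², y = 157 mm, Ī = 28 453 833 mm⁴.
Top flange: 220 × 12, A = 2 640 mm², y = 308 mm, Ī = 31 680 mm⁴.
Transfer each piece to the bottom edge using Ī + A·d² with d = y − 0:
  bottom flange: d = 6 mm → contributes +126 720 mm⁴
  web: d = 157 mm → contributes +128 528 773 mm⁴
  top flange: d = 308 mm → contributes +250 472 640 mm⁴
Total I = 379 128 133 mm⁴.

I_base ≈ 3.791 × 10⁸ mm⁴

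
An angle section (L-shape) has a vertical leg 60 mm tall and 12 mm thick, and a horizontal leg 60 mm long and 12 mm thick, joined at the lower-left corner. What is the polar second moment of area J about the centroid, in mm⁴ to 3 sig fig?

J ≈ 8.14 × 10⁵ mm⁴

Break the section into simple shapes (no overlaps), measuring from the bottom-left corner of the bounding box.
Vertical leg: 12 × 60, A = 720 mm², y = 30 mm, Ī = 216 000 mm⁴.
Horizontal leg (remainder): 48 × 12, A = 576 mm², y = 6 mm, Ī = 6 912 mm⁴.
Centroid: ȳ = ΣA·y / ΣA = 19.333 mm.
Transfer each piece to the centroidal x-axis using Ī + A·d² with d = y − 19.333:
  vertical leg: d = 10.667 mm → contributes +297 920 mm⁴
  horizontal leg (remainder): d = -13.333 mm → contributes +109 312 mm⁴
Total I = 407 232 mm⁴.
For the y-axis: x̄ = 19.333 mm.
Repeating about the centroidal y-axis gives I_y = 407 232 mm⁴.
Polar second moment: J = I_x + I_y = 814 464 mm⁴.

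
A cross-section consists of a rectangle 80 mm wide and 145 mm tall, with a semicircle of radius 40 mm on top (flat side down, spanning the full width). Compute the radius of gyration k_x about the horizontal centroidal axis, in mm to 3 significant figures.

Split into non-overlapping primitives; take the origin at the lower-left of the bounding box.
Rectangular body: 80 × 145, A = 11 600 mm², y = 72.5 mm, Ī = 20 324 167 mm⁴.
Semicircular cap: semicircle r = 40, A = 2513.3 mm², y = 161.98 mm, Ī = 280 978 mm⁴.
Centroid: ȳ = ΣA·y / ΣA = 88.434 mm.
Transfer each piece to the horizontal centroidal axis using Ī + A·d² with d = y − 88.434:
  rectangular body: d = -15.934 mm → contributes +23 269 269 mm⁴
  semicircular cap: d = 73.543 mm → contributes +13 874 078 mm⁴
Total I = 37 143 347 mm⁴.
Radius of gyration: k = √(I/A) = √(37 143 347 / 14 113) = 51.301 mm.

k_x ≈ 51.3 mm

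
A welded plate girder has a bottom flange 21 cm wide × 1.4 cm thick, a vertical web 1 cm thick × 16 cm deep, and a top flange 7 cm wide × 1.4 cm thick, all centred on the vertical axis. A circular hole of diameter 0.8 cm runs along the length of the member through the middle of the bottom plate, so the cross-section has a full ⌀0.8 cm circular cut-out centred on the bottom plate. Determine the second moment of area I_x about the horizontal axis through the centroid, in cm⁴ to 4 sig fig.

Break the section into simple shapes (no overlaps), measuring from the bottom-left corner of the bounding box.
Bottom plate: 21 × 1.4, A = 29.4 cm², y = 0.7 cm, Ī = 4.802 cm⁴.
Web plate: 1 × 16, A = 16 cm², y = 9.4 cm, Ī = 341.333 cm⁴.
Top plate: 7 × 1.4, A = 9.8 cm², y = 18.1 cm, Ī = 1.60067 cm⁴.
Hole (subtracted): ⌀0.8, A = 0.502655 cm², y = 0.7 cm, Ī = 0.0201062 cm⁴.
Centroid: ȳ = ΣA·y / ΣA = 6.36243 cm.
Transfer each piece to the horizontal axis through the centroid using Ī + A·d² with d = y − 6.36243:
  bottom plate: d = -5.66243 cm → contributes +947.458 cm⁴
  web plate: d = 3.03757 cm → contributes +488.962 cm⁴
  top plate: d = 11.7376 cm → contributes +1351.75 cm⁴
  hole: d = -5.66243 cm → contributes −16.1368 cm⁴
Total I = 2772.04 cm⁴.

I_x ≈ 2772 cm⁴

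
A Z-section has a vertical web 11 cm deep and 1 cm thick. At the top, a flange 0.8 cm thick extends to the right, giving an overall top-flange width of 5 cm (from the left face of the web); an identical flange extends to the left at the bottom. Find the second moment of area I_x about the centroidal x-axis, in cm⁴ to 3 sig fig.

I_x ≈ 278 cm⁴

Treat the section as a set of non-overlapping primitives; coordinates are from the bounding-box lower-left.
Web: 1 × 11, A = 11 cm², y = 5.5 cm, Ī = 110.92 cm⁴.
Top flange (beyond web): 4 × 0.8, A = 3.2 cm², y = 10.6 cm, Ī = 0.17067 cm⁴.
Bottom flange (beyond web): 4 × 0.8, A = 3.2 cm², y = 0.4 cm, Ī = 0.17067 cm⁴.
Centroid: ȳ = ΣA·y / ΣA = 5.5 cm.
Transfer each piece to the centroidal x-axis using Ī + A·d² with d = y − 5.5:
  web: d = 0 cm → contributes +110.92 cm⁴
  top flange (beyond web): d = 5.1 cm → contributes +83.403 cm⁴
  bottom flange (beyond web): d = -5.1 cm → contributes +83.403 cm⁴
Total I = 277.72 cm⁴.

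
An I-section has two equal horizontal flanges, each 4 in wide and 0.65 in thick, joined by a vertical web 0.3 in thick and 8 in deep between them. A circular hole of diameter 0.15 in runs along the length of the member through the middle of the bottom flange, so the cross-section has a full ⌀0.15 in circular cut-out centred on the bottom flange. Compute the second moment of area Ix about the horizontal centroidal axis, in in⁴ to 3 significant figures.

Ix ≈ 110 in⁴

Treat the section as a set of non-overlapping primitives; coordinates are from the bounding-box lower-left.
Bottom flange: 4 × 0.65, A = 2.6 in², y = 0.325 in, Ī = 0.091542 in⁴.
Web: 0.3 × 8, A = 2.4 in², y = 4.65 in, Ī = 12.8 in⁴.
Top flange: 4 × 0.65, A = 2.6 in², y = 8.975 in, Ī = 0.091542 in⁴.
Hole (subtracted): ⌀0.15, A = 0.017671 in², y = 0.325 in, Ī = 0.00002485 in⁴.
Centroid: ȳ = ΣA·y / ΣA = 4.6601 in.
Transfer each piece to the horizontal centroidal axis using Ī + A·d² with d = y − 4.6601:
  bottom flange: d = -4.3351 in → contributes +48.953 in⁴
  web: d = -0.01008 in → contributes +12.8 in⁴
  top flange: d = 4.3149 in → contributes +48.5 in⁴
  hole: d = -4.3351 in → contributes −0.33212 in⁴
Total I = 109.92 in⁴.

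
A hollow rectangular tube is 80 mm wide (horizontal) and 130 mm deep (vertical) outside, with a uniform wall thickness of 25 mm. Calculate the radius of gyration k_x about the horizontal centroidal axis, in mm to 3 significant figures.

k_x ≈ 40.9 mm

Split into non-overlapping primitives; take the origin at the lower-left of the bounding box.
Outer rectangle: 80 × 130, A = 10 400 mm², y = 65 mm, Ī = 14 646 667 mm⁴.
Inner void (subtracted): 30 × 80, A = 2 400 mm², y = 65 mm, Ī = 1 280 000 mm⁴.
By symmetry the centroid is at mid-height, ȳ = 65 mm.
All pieces are centred on the horizontal centroidal axis, so I = ΣĪ (holes subtracted) = 13 366 667 mm⁴.
Radius of gyration: k = √(I/A) = √(13 366 667 / 8 000) = 40.876 mm.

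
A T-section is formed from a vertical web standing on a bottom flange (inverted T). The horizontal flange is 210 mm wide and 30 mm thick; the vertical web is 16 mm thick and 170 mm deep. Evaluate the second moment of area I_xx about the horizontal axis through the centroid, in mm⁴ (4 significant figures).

Treat the section as a set of non-overlapping primitives; coordinates are from the bounding-box lower-left.
Flange: 210 × 30, A = 6 300 mm², y = 15 mm, Ī = 472 500 mm⁴.
Web: 16 × 170, A = 2 720 mm², y = 115 mm, Ī = 6 550 667 mm⁴.
Centroid: ȳ = ΣA·y / ΣA = 45.1552 mm.
Transfer each piece to the horizontal axis through the centroid using Ī + A·d² with d = y − 45.1552:
  flange: d = -30.1552 mm → contributes +6 201 321 mm⁴
  web: d = 69.8448 mm → contributes +19 819 628 mm⁴
Total I = 26 020 949 mm⁴.

I_xx ≈ 2.602 × 10⁷ mm⁴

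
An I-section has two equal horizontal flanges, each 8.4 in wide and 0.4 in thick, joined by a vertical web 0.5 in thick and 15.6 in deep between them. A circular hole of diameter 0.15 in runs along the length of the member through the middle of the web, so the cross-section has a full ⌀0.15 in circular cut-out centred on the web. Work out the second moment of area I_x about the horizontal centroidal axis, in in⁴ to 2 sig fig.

I_x ≈ 590 in⁴

Decompose the section into non-overlapping parts with the origin at the bottom-left of its bounding rectangle.
Bottom flange: 8.4 × 0.4, A = 3.36 in², y = 0.2 in, Ī = 0.0448 in⁴.
Web: 0.5 × 15.6, A = 7.8 in², y = 8.2 in, Ī = 158.2 in⁴.
Top flange: 8.4 × 0.4, A = 3.36 in², y = 16.2 in, Ī = 0.0448 in⁴.
Hole (subtracted): ⌀0.15, A = 0.01767 in², y = 8.2 in, Ī = 0.00002485 in⁴.
By symmetry the centroid is at mid-height, ȳ = 8.2 in.
Transfer each piece to the horizontal centroidal axis using Ī + A·d² with d = y − 8.2:
  bottom flange: d = -8 in → contributes +215.1 in⁴
  web: d = 0 in → contributes +158.2 in⁴
  top flange: d = 8 in → contributes +215.1 in⁴
  hole: d = 0 in → contributes −0.00002485 in⁴
Total I = 588.4 in⁴.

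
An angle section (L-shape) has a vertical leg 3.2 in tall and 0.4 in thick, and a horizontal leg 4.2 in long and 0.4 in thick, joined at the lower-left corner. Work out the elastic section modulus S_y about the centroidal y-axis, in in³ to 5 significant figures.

Split into non-overlapping primitives; take the origin at the lower-left of the bounding box.
Vertical leg: 0.4 × 3.2, A = 1.28 in², x = 0.2 in, Ī = 0.01706667 in⁴.
Horizontal leg (remainder): 3.8 × 0.4, A = 1.52 in², x = 2.3 in, Ī = 1.829067 in⁴.
Centroid: x̄ = ΣA·x / ΣA = 1.34 in.
Transfer each piece to the centroidal y-axis using Ī + A·d² with d = x − 1.34:
  vertical leg: d = -1.14 in → contributes +1.680555 in⁴
  horizontal leg (remainder): d = 0.96 in → contributes +3.229899 in⁴
Total I = 4.910453 in⁴.
Extreme fibre distance c = 2.86 in; S = I/c = 1.716942 in³.

S_y ≈ 1.7169 in³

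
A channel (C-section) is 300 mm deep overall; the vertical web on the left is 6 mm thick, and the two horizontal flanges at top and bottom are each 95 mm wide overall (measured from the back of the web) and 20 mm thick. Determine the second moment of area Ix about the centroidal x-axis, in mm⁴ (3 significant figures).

Break the section into simple shapes (no overlaps), measuring from the bottom-left corner of the bounding box.
Web: 6 × 300, A = 1 800 mm², y = 150 mm, Ī = 13 500 000 mm⁴.
Top flange (beyond web): 89 × 20, A = 1 780 mm², y = 290 mm, Ī = 59 333 mm⁴.
Bottom flange (beyond web): 89 × 20, A = 1 780 mm², y = 10 mm, Ī = 59 333 mm⁴.
By symmetry the centroid is at mid-height, ȳ = 150 mm.
Transfer each piece to the centroidal x-axis using Ī + A·d² with d = y − 150:
  web: d = 0 mm → contributes +13 500 000 mm⁴
  top flange (beyond web): d = 140 mm → contributes +34 947 333 mm⁴
  bottom flange (beyond web): d = -140 mm → contributes +34 947 333 mm⁴
Total I = 83 394 667 mm⁴.

Ix ≈ 8.34 × 10⁷ mm⁴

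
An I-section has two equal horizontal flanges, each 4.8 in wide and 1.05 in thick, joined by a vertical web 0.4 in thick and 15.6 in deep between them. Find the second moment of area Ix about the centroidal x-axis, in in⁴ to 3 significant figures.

Split into non-overlapping primitives; take the origin at the lower-left of the bounding box.
Bottom flange: 4.8 × 1.05, A = 5.04 in², y = 0.525 in, Ī = 0.46305 in⁴.
Web: 0.4 × 15.6, A = 6.24 in², y = 8.85 in, Ī = 126.55 in⁴.
Top flange: 4.8 × 1.05, A = 5.04 in², y = 17.175 in, Ī = 0.46305 in⁴.
By symmetry the centroid is at mid-height, ȳ = 8.85 in.
Transfer each piece to the centroidal x-axis using Ī + A·d² with d = y − 8.85:
  bottom flange: d = -8.325 in → contributes +349.76 in⁴
  web: d = 0 in → contributes +126.55 in⁴
  top flange: d = 8.325 in → contributes +349.76 in⁴
Total I = 826.07 in⁴.

Ix ≈ 826 in⁴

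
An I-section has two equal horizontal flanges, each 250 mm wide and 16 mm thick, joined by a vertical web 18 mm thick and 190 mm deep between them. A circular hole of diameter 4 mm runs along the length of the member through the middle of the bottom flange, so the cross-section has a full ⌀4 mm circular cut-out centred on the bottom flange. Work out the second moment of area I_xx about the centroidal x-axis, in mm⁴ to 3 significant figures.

I_xx ≈ 9.52 × 10⁷ mm⁴

Treat the section as a set of non-overlapping primitives; coordinates are from the bounding-box lower-left.
Bottom flange: 250 × 16, A = 4 000 mm², y = 8 mm, Ī = 85 333 mm⁴.
Web: 18 × 190, A = 3 420 mm², y = 111 mm, Ī = 10 288 500 mm⁴.
Top flange: 250 × 16, A = 4 000 mm², y = 214 mm, Ī = 85 333 mm⁴.
Hole (subtracted): ⌀4, A = 12.566 mm², y = 8 mm, Ī = 12.566 mm⁴.
Centroid: ȳ = ΣA·y / ΣA = 111.11 mm.
Transfer each piece to the centroidal x-axis using Ī + A·d² with d = y − 111.11:
  bottom flange: d = -103.11 mm → contributes +42 614 879 mm⁴
  web: d = -0.11346 mm → contributes +10 288 544 mm⁴
  top flange: d = 102.89 mm → contributes +42 427 890 mm⁴
  hole: d = -103.11 mm → contributes −133 623 mm⁴
Total I = 95 197 691 mm⁴.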